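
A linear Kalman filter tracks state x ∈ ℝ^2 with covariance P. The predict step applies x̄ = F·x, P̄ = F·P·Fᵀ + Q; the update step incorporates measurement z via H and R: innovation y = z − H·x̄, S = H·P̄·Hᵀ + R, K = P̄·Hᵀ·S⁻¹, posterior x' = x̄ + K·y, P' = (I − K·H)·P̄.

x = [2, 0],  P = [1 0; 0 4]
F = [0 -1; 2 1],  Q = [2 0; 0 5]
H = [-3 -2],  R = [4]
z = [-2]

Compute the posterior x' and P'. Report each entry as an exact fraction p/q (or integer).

x' = [-30/31, 82/31]
P' = [136/31 -194/31; -194/31 305/31]

x̄ = F·x = [0, 4]
P̄ = F·P·Fᵀ + Q = [6 -4; -4 13]
y = z − H·x̄ = [6]
S = H·P̄·Hᵀ + R = [62]
K = P̄·Hᵀ·S⁻¹ = [-5/31; -7/31]
x' = x̄ + K·y = [-30/31, 82/31]
P' = (I − K·H)·P̄ = [136/31 -194/31; -194/31 305/31]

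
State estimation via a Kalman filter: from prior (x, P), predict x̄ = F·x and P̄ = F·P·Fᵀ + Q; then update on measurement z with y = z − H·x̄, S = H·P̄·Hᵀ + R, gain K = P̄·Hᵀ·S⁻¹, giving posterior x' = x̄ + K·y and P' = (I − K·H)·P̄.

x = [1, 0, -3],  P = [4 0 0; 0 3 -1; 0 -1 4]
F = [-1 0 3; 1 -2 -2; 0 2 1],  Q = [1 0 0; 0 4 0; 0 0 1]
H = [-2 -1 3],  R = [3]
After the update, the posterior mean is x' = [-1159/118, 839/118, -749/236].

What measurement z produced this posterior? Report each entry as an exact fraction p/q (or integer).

x̄ = F·x = [-10, 7, -3]
P̄ = F·P·Fᵀ + Q = [41 -22 6; -22 28 -14; 6 -14 13]
S = H·P̄·Hᵀ + R = [236]
K = P̄·Hᵀ·S⁻¹ = [-21/118; -13/118; 41/236]
x' − x̄ = [21/118, 13/118, -41/236] = K·y
y = (KᵀK)⁻¹·Kᵀ·(x' − x̄) = [-1]
z = y + H·x̄ = [-1] + [4] = [3]

z = [3]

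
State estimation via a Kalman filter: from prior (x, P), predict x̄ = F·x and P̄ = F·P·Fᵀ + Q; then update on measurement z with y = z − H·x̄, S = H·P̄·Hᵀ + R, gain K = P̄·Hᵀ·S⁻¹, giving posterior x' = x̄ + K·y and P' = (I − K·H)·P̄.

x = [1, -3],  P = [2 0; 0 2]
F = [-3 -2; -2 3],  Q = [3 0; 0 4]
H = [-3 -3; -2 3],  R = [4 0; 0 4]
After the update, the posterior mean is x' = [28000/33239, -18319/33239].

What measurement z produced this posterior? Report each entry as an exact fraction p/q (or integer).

z = [-1, -3]

x̄ = F·x = [3, -11]
P̄ = F·P·Fᵀ + Q = [29 0; 0 30]
S = H·P̄·Hᵀ + R = [535 -96; -96 390]
K = P̄·Hᵀ·S⁻¹ = [-6583/33239 -19691/99717; -4410/33239 6585/33239]
x' − x̄ = [-71717/33239, 347310/33239] = K·y
y = (KᵀK)⁻¹·Kᵀ·(x' − x̄) = [-25, 36]
z = y + H·x̄ = [-25, 36] + [24, -39] = [-1, -3]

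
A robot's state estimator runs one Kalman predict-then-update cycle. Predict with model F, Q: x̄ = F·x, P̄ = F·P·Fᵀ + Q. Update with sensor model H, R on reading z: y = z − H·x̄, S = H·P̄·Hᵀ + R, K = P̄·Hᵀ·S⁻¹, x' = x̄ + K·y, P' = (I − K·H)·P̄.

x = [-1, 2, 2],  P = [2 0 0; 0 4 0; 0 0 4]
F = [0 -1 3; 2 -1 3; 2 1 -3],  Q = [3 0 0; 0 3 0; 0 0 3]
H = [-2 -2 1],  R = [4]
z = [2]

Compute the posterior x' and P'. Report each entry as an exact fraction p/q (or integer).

x' = [36/1039, -2202/1039, -2334/1039]
P' = [2241/1039 -2524/1039 -1390/1039; -2524/1039 7193/1039 8482/1039; -1390/1039 8482/1039 14964/1039]

x̄ = F·x = [4, 2, -6]
P̄ = F·P·Fᵀ + Q = [43 40 -40; 40 51 -32; -40 -32 51]
y = z − H·x̄ = [20]
S = H·P̄·Hᵀ + R = [1039]
K = P̄·Hᵀ·S⁻¹ = [-206/1039; -214/1039; 195/1039]
x' = x̄ + K·y = [36/1039, -2202/1039, -2334/1039]
P' = (I − K·H)·P̄ = [2241/1039 -2524/1039 -1390/1039; -2524/1039 7193/1039 8482/1039; -1390/1039 8482/1039 14964/1039]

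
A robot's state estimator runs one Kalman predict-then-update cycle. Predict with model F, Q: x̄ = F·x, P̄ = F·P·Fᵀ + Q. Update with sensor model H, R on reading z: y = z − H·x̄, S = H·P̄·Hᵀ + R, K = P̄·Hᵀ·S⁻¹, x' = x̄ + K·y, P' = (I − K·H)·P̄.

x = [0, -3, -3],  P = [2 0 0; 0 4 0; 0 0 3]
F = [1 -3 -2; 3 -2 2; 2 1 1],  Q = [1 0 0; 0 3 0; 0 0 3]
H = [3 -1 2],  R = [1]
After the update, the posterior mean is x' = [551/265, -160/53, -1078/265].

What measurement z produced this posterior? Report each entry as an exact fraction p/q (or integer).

z = [1]

x̄ = F·x = [15, 0, -6]
P̄ = F·P·Fᵀ + Q = [51 18 -14; 18 49 10; -14 10 18]
S = H·P̄·Hᵀ + R = [265]
K = P̄·Hᵀ·S⁻¹ = [107/265; 5/53; -16/265]
x' − x̄ = [-3424/265, -160/53, 512/265] = K·y
y = (KᵀK)⁻¹·Kᵀ·(x' − x̄) = [-32]
z = y + H·x̄ = [-32] + [33] = [1]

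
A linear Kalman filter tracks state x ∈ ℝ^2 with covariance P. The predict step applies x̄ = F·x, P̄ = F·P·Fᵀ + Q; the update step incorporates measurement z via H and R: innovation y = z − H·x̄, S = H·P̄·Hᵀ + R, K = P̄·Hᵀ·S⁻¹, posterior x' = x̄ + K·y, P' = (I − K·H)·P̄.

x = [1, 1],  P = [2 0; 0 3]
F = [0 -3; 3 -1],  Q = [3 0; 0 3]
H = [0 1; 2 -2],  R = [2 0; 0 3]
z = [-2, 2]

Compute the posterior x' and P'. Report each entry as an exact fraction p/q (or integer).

x̄ = F·x = [-3, 2]
P̄ = F·P·Fᵀ + Q = [30 9; 9 24]
y = z − H·x̄ = [-4, 12]
S = H·P̄·Hᵀ + R = [26 -30; -30 147]
K = P̄·Hᵀ·S⁻¹ = [861/974 227/487; 438/487 -10/487]
x' = x̄ + K·y = [-459/487, -898/487]
P' = (I − K·H)·P̄ = [2403/974 861/487; 861/487 876/487]

x' = [-459/487, -898/487]
P' = [2403/974 861/487; 861/487 876/487]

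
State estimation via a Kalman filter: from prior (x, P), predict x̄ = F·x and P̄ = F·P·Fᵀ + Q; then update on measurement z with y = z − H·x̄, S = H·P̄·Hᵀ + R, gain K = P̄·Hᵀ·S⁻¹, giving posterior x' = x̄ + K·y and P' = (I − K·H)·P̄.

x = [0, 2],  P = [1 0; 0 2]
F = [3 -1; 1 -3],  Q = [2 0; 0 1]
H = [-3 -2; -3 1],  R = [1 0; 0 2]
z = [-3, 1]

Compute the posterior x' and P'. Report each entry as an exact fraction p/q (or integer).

x' = [2585/15194, 17969/15194]
P' = [1637/15194 -1593/15194; -1593/15194 4873/15194]

x̄ = F·x = [-2, -6]
P̄ = F·P·Fᵀ + Q = [13 9; 9 20]
y = z − H·x̄ = [-21, 1]
S = H·P̄·Hᵀ + R = [306 104; 104 85]
K = P̄·Hᵀ·S⁻¹ = [-1725/15194 -1626/7597; -4967/15194 2413/7597]
x' = x̄ + K·y = [2585/15194, 17969/15194]
P' = (I − K·H)·P̄ = [1637/15194 -1593/15194; -1593/15194 4873/15194]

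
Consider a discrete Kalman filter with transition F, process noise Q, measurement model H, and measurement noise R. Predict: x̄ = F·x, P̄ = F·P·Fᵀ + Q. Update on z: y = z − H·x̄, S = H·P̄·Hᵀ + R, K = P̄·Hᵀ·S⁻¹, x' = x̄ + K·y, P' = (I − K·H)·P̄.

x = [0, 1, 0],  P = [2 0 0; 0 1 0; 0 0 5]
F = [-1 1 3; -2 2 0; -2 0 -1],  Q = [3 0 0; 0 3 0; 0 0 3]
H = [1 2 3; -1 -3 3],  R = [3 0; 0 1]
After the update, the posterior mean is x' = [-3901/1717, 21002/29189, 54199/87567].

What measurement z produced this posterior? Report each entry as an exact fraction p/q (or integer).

x̄ = F·x = [1, 2, 0]
P̄ = F·P·Fᵀ + Q = [51 6 -11; 6 15 8; -11 8 16]
S = H·P̄·Hᵀ + R = [312 -51; -51 289]
K = P̄·Hᵀ·S⁻¹ = [4/101 -594/1717; 313/1717 -1788/29189; 1006/5151 4541/29189]
x' − x̄ = [-5618/1717, -37376/29189, 54199/87567] = K·y
y = (KᵀK)⁻¹·Kᵀ·(x' − x̄) = [-4, 9]
z = y + H·x̄ = [-4, 9] + [5, -7] = [1, 2]

z = [1, 2]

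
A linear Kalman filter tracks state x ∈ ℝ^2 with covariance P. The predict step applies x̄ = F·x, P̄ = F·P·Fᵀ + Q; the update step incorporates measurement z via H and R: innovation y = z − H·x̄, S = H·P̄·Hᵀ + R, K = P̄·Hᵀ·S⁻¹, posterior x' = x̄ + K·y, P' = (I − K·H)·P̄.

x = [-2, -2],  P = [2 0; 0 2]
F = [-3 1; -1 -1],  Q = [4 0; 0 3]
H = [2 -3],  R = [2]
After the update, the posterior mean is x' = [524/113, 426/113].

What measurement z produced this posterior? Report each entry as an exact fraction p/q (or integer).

z = [-2]

x̄ = F·x = [4, 4]
P̄ = F·P·Fᵀ + Q = [24 4; 4 7]
S = H·P̄·Hᵀ + R = [113]
K = P̄·Hᵀ·S⁻¹ = [36/113; -13/113]
x' − x̄ = [72/113, -26/113] = K·y
y = (KᵀK)⁻¹·Kᵀ·(x' − x̄) = [2]
z = y + H·x̄ = [2] + [-4] = [-2]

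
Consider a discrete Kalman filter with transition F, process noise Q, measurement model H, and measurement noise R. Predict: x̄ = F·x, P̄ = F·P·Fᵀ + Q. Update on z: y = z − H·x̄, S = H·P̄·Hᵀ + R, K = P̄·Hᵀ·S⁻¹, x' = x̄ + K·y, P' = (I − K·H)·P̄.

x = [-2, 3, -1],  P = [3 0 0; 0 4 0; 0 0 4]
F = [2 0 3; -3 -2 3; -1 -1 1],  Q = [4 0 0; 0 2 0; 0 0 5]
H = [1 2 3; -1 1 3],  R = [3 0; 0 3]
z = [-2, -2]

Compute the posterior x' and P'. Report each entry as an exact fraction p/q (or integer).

x' = [-21745/42323, 28547/42323, -42163/42323]
P' = [124596/42323 -132402/42323 62884/42323; -132402/42323 278097/42323 -132116/42323; 62884/42323 -132116/42323 69615/42323]

x̄ = F·x = [-7, -3, -2]
P̄ = F·P·Fᵀ + Q = [52 18 6; 18 81 29; 6 29 16]
y = z − H·x̄ = [17, 0]
S = H·P̄·Hᵀ + R = [979 497; 497 382]
K = P̄·Hᵀ·S⁻¹ = [16148/42323 -22782/42323; 9148/42323 4717/42323; 2499/42323 4615/42323]
x' = x̄ + K·y = [-21745/42323, 28547/42323, -42163/42323]
P' = (I − K·H)·P̄ = [124596/42323 -132402/42323 62884/42323; -132402/42323 278097/42323 -132116/42323; 62884/42323 -132116/42323 69615/42323]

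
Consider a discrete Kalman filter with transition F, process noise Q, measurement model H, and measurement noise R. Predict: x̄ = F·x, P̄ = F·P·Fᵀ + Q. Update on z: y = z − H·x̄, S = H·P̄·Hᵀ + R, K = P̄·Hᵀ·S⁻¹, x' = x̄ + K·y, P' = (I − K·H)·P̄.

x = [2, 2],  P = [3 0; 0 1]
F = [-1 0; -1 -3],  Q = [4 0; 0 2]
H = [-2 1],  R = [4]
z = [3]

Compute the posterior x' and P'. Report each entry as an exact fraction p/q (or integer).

x̄ = F·x = [-2, -8]
P̄ = F·P·Fᵀ + Q = [7 3; 3 14]
y = z − H·x̄ = [7]
S = H·P̄·Hᵀ + R = [34]
K = P̄·Hᵀ·S⁻¹ = [-11/34; 4/17]
x' = x̄ + K·y = [-145/34, -108/17]
P' = (I − K·H)·P̄ = [117/34 95/17; 95/17 206/17]

x' = [-145/34, -108/17]
P' = [117/34 95/17; 95/17 206/17]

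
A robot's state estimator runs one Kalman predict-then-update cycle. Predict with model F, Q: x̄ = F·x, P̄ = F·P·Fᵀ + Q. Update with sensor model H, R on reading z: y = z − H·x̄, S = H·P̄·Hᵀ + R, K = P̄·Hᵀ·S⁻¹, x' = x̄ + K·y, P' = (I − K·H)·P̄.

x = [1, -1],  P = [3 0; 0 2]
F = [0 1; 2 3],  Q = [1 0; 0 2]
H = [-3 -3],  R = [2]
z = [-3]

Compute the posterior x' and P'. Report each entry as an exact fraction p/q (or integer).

x̄ = F·x = [-1, -1]
P̄ = F·P·Fᵀ + Q = [3 6; 6 32]
y = z − H·x̄ = [-9]
S = H·P̄·Hᵀ + R = [425]
K = P̄·Hᵀ·S⁻¹ = [-27/425; -114/425]
x' = x̄ + K·y = [-182/425, 601/425]
P' = (I − K·H)·P̄ = [546/425 -528/425; -528/425 604/425]

x' = [-182/425, 601/425]
P' = [546/425 -528/425; -528/425 604/425]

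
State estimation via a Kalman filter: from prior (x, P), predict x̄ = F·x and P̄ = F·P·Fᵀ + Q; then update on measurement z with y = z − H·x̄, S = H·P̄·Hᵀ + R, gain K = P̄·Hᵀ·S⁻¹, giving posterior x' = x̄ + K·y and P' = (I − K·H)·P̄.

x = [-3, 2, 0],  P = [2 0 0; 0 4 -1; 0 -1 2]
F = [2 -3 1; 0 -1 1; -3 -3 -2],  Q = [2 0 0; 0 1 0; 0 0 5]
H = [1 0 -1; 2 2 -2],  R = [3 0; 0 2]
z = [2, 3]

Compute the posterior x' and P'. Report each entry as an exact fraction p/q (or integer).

x' = [-6937/1878, 59/626, -4781/939]
P' = [32627/1878 2049/626 18796/939; 2049/626 1395/626 1614/313; 18796/939 1614/313 23173/939]

x̄ = F·x = [-12, -2, 3]
P̄ = F·P·Fᵀ + Q = [54 18 17; 18 9 9; 17 9 55]
y = z − H·x̄ = [17, 37]
S = H·P̄·Hᵀ + R = [78 168; 168 410]
K = P̄·Hᵀ·S⁻¹ = [-1655/1878 197/313; -393/626 108/313; -1459/939 155/313]
x' = x̄ + K·y = [-6937/1878, 59/626, -4781/939]
P' = (I − K·H)·P̄ = [32627/1878 2049/626 18796/939; 2049/626 1395/626 1614/313; 18796/939 1614/313 23173/939]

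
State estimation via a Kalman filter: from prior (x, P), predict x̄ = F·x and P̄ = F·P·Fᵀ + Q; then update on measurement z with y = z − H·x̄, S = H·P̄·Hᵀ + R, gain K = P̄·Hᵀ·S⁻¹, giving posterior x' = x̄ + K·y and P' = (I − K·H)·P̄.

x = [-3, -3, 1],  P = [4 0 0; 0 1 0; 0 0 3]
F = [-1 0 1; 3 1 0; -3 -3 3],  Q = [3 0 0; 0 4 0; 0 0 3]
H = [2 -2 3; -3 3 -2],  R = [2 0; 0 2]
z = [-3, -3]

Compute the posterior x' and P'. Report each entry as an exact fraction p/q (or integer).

x' = [-89878/57409, -225587/57409, -134451/57409]
P' = [179489/57409 175381/57409 -2646/57409; 175381/57409 224223/57409 45714/57409; -2646/57409 45714/57409 52950/57409]

x̄ = F·x = [4, -12, 21]
P̄ = F·P·Fᵀ + Q = [10 -12 21; -12 41 -39; 21 -39 75]
y = z − H·x̄ = [-98, 87]
S = H·P̄·Hᵀ + R = [1697 -1680; -1680 1697]
K = P̄·Hᵀ·S⁻¹ = [139/57409 -3516/57409; 19729/57409 27549/57409; 31065/57409 19590/57409]
x' = x̄ + K·y = [-89878/57409, -225587/57409, -134451/57409]
P' = (I − K·H)·P̄ = [179489/57409 175381/57409 -2646/57409; 175381/57409 224223/57409 45714/57409; -2646/57409 45714/57409 52950/57409]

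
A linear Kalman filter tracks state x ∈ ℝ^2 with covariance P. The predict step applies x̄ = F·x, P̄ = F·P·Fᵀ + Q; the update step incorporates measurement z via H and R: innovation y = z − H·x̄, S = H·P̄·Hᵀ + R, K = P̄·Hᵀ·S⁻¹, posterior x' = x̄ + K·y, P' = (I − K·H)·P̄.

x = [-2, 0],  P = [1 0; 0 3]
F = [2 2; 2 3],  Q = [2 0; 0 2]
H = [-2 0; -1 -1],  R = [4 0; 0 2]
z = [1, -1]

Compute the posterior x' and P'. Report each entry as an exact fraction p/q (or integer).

x' = [-101/243, 94/81]
P' = [146/243 -22/81; -22/81 44/27]

x̄ = F·x = [-4, -4]
P̄ = F·P·Fᵀ + Q = [18 22; 22 33]
y = z − H·x̄ = [-7, -9]
S = H·P̄·Hᵀ + R = [76 80; 80 97]
K = P̄·Hᵀ·S⁻¹ = [-73/243 -40/243; 11/81 -55/81]
x' = x̄ + K·y = [-101/243, 94/81]
P' = (I − K·H)·P̄ = [146/243 -22/81; -22/81 44/27]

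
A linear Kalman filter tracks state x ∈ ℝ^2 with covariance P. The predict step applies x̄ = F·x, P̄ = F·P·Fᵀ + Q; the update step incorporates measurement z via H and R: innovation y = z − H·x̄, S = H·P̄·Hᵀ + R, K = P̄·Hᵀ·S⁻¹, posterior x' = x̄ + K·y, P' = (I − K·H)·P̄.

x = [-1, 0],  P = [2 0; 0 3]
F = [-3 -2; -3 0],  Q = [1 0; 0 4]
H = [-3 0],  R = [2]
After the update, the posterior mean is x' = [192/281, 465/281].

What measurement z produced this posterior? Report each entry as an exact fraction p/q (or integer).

z = [-2]

x̄ = F·x = [3, 3]
P̄ = F·P·Fᵀ + Q = [31 18; 18 22]
S = H·P̄·Hᵀ + R = [281]
K = P̄·Hᵀ·S⁻¹ = [-93/281; -54/281]
x' − x̄ = [-651/281, -378/281] = K·y
y = (KᵀK)⁻¹·Kᵀ·(x' − x̄) = [7]
z = y + H·x̄ = [7] + [-9] = [-2]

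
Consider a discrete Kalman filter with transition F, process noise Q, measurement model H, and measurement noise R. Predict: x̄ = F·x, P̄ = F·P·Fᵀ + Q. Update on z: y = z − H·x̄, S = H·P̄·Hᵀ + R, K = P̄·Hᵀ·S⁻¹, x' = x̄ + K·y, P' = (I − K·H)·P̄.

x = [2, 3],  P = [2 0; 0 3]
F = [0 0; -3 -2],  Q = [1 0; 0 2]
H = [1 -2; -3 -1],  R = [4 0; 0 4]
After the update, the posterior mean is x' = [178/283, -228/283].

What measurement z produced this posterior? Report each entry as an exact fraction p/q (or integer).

x̄ = F·x = [0, -12]
P̄ = F·P·Fᵀ + Q = [1 0; 0 32]
S = H·P̄·Hᵀ + R = [133 61; 61 45]
K = P̄·Hᵀ·S⁻¹ = [57/566 -115/566; -116/283 -44/283]
x' − x̄ = [178/283, 3168/283] = K·y
y = (KᵀK)⁻¹·Kᵀ·(x' − x̄) = [-22, -14]
z = y + H·x̄ = [-22, -14] + [24, 12] = [2, -2]

z = [2, -2]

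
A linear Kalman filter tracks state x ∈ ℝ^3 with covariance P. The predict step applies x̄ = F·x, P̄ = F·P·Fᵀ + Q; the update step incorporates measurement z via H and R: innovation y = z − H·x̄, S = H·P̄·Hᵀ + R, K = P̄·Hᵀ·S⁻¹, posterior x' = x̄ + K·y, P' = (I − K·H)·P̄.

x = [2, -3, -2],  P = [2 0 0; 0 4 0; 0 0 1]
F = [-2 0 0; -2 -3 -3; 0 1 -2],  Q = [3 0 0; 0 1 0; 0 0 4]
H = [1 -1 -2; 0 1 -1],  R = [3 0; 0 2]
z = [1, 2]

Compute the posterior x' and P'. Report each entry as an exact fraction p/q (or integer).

x̄ = F·x = [-4, 11, 1]
P̄ = F·P·Fᵀ + Q = [11 8 0; 8 54 -6; 0 -6 12]
y = z − H·x̄ = [18, -8]
S = H·P̄·Hᵀ + R = [76 -16; -16 80]
K = P̄·Hᵀ·S⁻¹ = [23/364 41/364; -55/182 251/364; -27/91 -207/728]
x' = x̄ + K·y = [-685/182, 4/91, -188/91]
P' = (I − K·H)·P̄ = [3607/364 617/182 288/91; 617/182 214/91 177/182; 288/91 177/182 561/364]

x' = [-685/182, 4/91, -188/91]
P' = [3607/364 617/182 288/91; 617/182 214/91 177/182; 288/91 177/182 561/364]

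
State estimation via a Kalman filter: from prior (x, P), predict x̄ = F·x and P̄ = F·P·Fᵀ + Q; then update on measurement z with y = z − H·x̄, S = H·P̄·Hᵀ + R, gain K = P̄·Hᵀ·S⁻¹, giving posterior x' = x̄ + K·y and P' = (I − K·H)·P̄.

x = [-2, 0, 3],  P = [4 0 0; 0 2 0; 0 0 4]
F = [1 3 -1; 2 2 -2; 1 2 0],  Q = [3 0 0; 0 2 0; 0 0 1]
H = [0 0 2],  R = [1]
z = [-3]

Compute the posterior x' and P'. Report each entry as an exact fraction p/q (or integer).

x̄ = F·x = [-5, -10, -2]
P̄ = F·P·Fᵀ + Q = [29 28 16; 28 42 16; 16 16 13]
y = z − H·x̄ = [1]
S = H·P̄·Hᵀ + R = [53]
K = P̄·Hᵀ·S⁻¹ = [32/53; 32/53; 26/53]
x' = x̄ + K·y = [-233/53, -498/53, -80/53]
P' = (I − K·H)·P̄ = [513/53 460/53 16/53; 460/53 1202/53 16/53; 16/53 16/53 13/53]

x' = [-233/53, -498/53, -80/53]
P' = [513/53 460/53 16/53; 460/53 1202/53 16/53; 16/53 16/53 13/53]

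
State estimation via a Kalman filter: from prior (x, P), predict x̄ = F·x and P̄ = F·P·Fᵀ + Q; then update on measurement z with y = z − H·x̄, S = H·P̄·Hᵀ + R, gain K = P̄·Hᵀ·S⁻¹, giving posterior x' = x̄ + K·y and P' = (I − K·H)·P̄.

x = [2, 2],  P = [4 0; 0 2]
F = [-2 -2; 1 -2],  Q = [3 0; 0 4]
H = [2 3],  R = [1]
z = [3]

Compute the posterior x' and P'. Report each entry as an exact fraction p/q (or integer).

x̄ = F·x = [-8, -2]
P̄ = F·P·Fᵀ + Q = [27 0; 0 16]
y = z − H·x̄ = [25]
S = H·P̄·Hᵀ + R = [253]
K = P̄·Hᵀ·S⁻¹ = [54/253; 48/253]
x' = x̄ + K·y = [-674/253, 694/253]
P' = (I − K·H)·P̄ = [3915/253 -2592/253; -2592/253 1744/253]

x' = [-674/253, 694/253]
P' = [3915/253 -2592/253; -2592/253 1744/253]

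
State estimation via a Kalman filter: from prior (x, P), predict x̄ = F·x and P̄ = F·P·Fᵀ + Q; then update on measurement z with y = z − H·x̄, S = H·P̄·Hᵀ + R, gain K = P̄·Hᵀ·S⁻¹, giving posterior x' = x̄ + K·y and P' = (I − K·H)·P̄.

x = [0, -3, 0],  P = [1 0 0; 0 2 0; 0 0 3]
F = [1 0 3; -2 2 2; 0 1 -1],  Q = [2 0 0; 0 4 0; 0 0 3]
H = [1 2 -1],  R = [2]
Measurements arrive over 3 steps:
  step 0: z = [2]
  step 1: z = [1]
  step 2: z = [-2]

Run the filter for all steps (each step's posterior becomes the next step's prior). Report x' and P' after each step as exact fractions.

step 0: x̄ = F·x = [0, -6, -3]
step 0: P̄ = F·P·Fᵀ + Q = [30 16 -9; 16 28 -2; -9 -2 8]
step 0: y = z − H·x̄ = [11]
step 0: S = H·P̄·Hᵀ + R = [242]
step 0: K = P̄·Hᵀ·S⁻¹ = [71/242; 37/121; -21/242]
step 0: x' = x̄ + K·y = [71/22, -29/11, -87/22]
step 0: P' = (I − K·H)·P̄ = [2219/242 -691/121 -687/242; -691/121 650/121 535/121; -687/242 535/121 1495/242]
step 1: x̄ = F·x = [-95/11, -216/11, 29/22]
step 1: P̄ = F·P·Fᵀ + Q = [6018/121 5468/121 -985/121; 5468/121 23068/121 500/121; -985/121 500/121 1381/242]
step 1: y = z − H·x̄ = [1105/22]
step 1: S = H·P̄·Hᵀ + R = [242129/242]
step 1: K = P̄·Hᵀ·S⁻¹ = [35878/242129; 102208/242129; -1351/242129]
step 1: x' = x̄ + K·y = [-289060/242129, 379096/242129, 251313/242129]
step 1: P' = (I − K·H)·P̄ = [6723280/242129 -4211140/242129 -1770756/242129; -4211140/242129 2993340/242129 1571124/242129; -1770756/242129 1571124/242129 1374194/242129]
step 2: x̄ = F·x = [464879/242129, 1838938/242129, 127783/242129]
step 2: P̄ = F·P·Fᵀ + Q = [8950748/242129 2886092/242129 -1849594/242129; 2886092/242129 105755932/242129 8119060/242129; -1849594/242129 8119060/242129 1951673/242129]
step 2: y = z − H·x̄ = [-4499230/242129]
step 2: S = H·P̄·Hᵀ + R = [417177723/242129]
step 2: K = P̄·Hᵀ·S⁻¹ = [16572526/417177723; 68759632/139059241; 12436853/417177723]
step 2: x' = x̄ + K·y = [493016353/417177723, -221551638/139059241, -10936489/417177723]
step 2: P' = (I − K·H)·P̄ = [14287442032/417177723 -3048717940/139059241 -4038010660/417177723; -3048717940/139059241 2158678460/139059241 1131119716/139059241; -4038010660/417177723 1131119716/139059241 2723833930/417177723]

step 0: x' = [71/22, -29/11, -87/22], P' = [2219/242 -691/121 -687/242; -691/121 650/121 535/121; -687/242 535/121 1495/242]
step 1: x' = [-289060/242129, 379096/242129, 251313/242129], P' = [6723280/242129 -4211140/242129 -1770756/242129; -4211140/242129 2993340/242129 1571124/242129; -1770756/242129 1571124/242129 1374194/242129]
step 2: x' = [493016353/417177723, -221551638/139059241, -10936489/417177723], P' = [14287442032/417177723 -3048717940/139059241 -4038010660/417177723; -3048717940/139059241 2158678460/139059241 1131119716/139059241; -4038010660/417177723 1131119716/139059241 2723833930/417177723]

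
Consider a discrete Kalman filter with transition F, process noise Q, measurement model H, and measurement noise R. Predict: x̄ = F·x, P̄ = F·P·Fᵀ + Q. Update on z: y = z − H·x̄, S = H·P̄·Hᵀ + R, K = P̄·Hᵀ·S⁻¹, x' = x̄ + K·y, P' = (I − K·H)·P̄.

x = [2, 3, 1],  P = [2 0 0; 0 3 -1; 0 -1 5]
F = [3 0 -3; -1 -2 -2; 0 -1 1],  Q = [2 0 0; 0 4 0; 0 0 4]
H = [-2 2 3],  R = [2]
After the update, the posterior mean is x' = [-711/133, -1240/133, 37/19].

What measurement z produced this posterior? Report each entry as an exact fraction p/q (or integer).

x̄ = F·x = [3, -10, -2]
P̄ = F·P·Fᵀ + Q = [65 18 -18; 18 30 -4; -18 -4 14]
S = H·P̄·Hᵀ + R = [532]
K = P̄·Hᵀ·S⁻¹ = [-37/133; 3/133; 5/38]
x' − x̄ = [-1110/133, 90/133, 75/19] = K·y
y = (KᵀK)⁻¹·Kᵀ·(x' − x̄) = [30]
z = y + H·x̄ = [30] + [-32] = [-2]

z = [-2]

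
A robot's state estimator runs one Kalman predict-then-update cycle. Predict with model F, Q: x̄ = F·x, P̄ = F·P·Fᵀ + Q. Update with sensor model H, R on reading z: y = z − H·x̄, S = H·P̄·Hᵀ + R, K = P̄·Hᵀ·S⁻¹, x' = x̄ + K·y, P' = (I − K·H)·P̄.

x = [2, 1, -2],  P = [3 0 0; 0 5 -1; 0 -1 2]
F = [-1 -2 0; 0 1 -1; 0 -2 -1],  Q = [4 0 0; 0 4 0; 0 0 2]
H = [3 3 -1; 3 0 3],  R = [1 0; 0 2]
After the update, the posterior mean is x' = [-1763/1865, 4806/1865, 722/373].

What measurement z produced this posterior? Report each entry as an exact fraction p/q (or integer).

x̄ = F·x = [-4, 3, 0]
P̄ = F·P·Fᵀ + Q = [27 -12 18; -12 13 -9; 18 -9 20]
S = H·P̄·Hᵀ + R = [111 102; 102 749]
K = P̄·Hᵀ·S⁻¹ = [2151/24245 4077/24245; 5138/24245 -2739/24245; -1277/14547 796/4849]
x' − x̄ = [5697/1865, -789/1865, 722/373] = K·y
y = (KᵀK)⁻¹·Kᵀ·(x' − x̄) = [6, 15]
z = y + H·x̄ = [6, 15] + [-3, -12] = [3, 3]

z = [3, 3]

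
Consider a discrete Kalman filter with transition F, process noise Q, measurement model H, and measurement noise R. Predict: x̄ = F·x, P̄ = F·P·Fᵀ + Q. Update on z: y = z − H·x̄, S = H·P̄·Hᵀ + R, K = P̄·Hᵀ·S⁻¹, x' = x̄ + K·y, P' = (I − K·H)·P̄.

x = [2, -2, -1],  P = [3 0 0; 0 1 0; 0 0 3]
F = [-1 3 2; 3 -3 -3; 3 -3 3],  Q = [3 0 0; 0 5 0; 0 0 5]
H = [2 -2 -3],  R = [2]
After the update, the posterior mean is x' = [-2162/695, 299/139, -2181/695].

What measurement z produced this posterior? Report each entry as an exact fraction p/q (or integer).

z = [-1]

x̄ = F·x = [-10, 15, 9]
P̄ = F·P·Fᵀ + Q = [27 -36 0; -36 68 9; 0 9 68]
S = H·P̄·Hᵀ + R = [1390]
K = P̄·Hᵀ·S⁻¹ = [63/695; -47/278; -111/695]
x' − x̄ = [4788/695, -1786/139, -8436/695] = K·y
y = (KᵀK)⁻¹·Kᵀ·(x' − x̄) = [76]
z = y + H·x̄ = [76] + [-77] = [-1]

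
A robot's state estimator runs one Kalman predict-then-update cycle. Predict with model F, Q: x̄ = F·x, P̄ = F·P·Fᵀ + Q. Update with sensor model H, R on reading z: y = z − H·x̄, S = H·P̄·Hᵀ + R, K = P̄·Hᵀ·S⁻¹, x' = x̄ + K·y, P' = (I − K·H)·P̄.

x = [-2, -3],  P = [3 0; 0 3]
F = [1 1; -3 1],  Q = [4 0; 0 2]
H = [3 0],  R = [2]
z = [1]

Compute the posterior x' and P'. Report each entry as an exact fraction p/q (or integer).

x̄ = F·x = [-5, 3]
P̄ = F·P·Fᵀ + Q = [10 -6; -6 32]
y = z − H·x̄ = [16]
S = H·P̄·Hᵀ + R = [92]
K = P̄·Hᵀ·S⁻¹ = [15/46; -9/46]
x' = x̄ + K·y = [5/23, -3/23]
P' = (I − K·H)·P̄ = [5/23 -3/23; -3/23 655/23]

x' = [5/23, -3/23]
P' = [5/23 -3/23; -3/23 655/23]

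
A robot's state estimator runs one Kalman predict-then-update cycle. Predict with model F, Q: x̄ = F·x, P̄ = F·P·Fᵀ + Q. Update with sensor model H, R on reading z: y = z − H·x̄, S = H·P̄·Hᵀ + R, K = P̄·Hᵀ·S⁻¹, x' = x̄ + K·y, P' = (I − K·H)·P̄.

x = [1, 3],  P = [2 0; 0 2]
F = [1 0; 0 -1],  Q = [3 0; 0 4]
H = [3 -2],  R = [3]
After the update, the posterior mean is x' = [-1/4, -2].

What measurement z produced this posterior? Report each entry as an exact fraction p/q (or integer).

z = [3]

x̄ = F·x = [1, -3]
P̄ = F·P·Fᵀ + Q = [5 0; 0 6]
S = H·P̄·Hᵀ + R = [72]
K = P̄·Hᵀ·S⁻¹ = [5/24; -1/6]
x' − x̄ = [-5/4, 1] = K·y
y = (KᵀK)⁻¹·Kᵀ·(x' − x̄) = [-6]
z = y + H·x̄ = [-6] + [9] = [3]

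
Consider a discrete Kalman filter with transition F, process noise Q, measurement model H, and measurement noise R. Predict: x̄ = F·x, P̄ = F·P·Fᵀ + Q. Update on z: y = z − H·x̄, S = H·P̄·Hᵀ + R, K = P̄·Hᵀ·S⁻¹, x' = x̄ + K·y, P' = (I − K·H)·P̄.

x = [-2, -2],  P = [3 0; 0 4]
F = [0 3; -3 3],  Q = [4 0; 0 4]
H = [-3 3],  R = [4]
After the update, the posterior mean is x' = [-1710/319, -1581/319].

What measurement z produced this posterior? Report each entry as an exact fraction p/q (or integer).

z = [1]

x̄ = F·x = [-6, 0]
P̄ = F·P·Fᵀ + Q = [40 36; 36 67]
S = H·P̄·Hᵀ + R = [319]
K = P̄·Hᵀ·S⁻¹ = [-12/319; 93/319]
x' − x̄ = [204/319, -1581/319] = K·y
y = (KᵀK)⁻¹·Kᵀ·(x' − x̄) = [-17]
z = y + H·x̄ = [-17] + [18] = [1]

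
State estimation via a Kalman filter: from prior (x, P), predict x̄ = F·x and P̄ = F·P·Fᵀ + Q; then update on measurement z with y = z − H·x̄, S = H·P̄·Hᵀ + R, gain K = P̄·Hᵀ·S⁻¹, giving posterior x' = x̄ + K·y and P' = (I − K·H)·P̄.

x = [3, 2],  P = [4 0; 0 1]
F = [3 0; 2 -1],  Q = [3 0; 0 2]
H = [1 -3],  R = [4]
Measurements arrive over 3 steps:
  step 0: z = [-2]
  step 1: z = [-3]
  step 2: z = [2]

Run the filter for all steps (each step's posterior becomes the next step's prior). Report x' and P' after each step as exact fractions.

step 0: x' = [597/70, 247/70], P' = [1641/70 591/70; 591/70 241/70]
step 1: x' = [19017/1610, 8173/1610], P' = [100581/1610 35991/1610; 35991/1610 13509/1610]
step 2: x' = [10269321/2096110, 2264047/2096110], P' = [152756409/2096110 54762003/2096110; 54762003/2096110 20452361/2096110]

step 0: x̄ = F·x = [9, 4]
step 0: P̄ = F·P·Fᵀ + Q = [39 24; 24 19]
step 0: y = z − H·x̄ = [1]
step 0: S = H·P̄·Hᵀ + R = [70]
step 0: K = P̄·Hᵀ·S⁻¹ = [-33/70; -33/70]
step 0: x' = x̄ + K·y = [597/70, 247/70]
step 0: P' = (I − K·H)·P̄ = [1641/70 591/70; 591/70 241/70]
step 1: x̄ = F·x = [1791/70, 947/70]
step 1: P̄ = F·P·Fᵀ + Q = [14979/70 8073/70; 8073/70 4581/70]
step 1: y = z − H·x̄ = [12]
step 1: S = H·P̄·Hᵀ + R = [115]
step 1: K = P̄·Hᵀ·S⁻¹ = [-132/115; -81/115]
step 1: x' = x̄ + K·y = [19017/1610, 8173/1610]
step 1: P' = (I − K·H)·P̄ = [100581/1610 35991/1610; 35991/1610 13509/1610]
step 2: x̄ = F·x = [57051/1610, 29861/1610]
step 2: P̄ = F·P·Fᵀ + Q = [910059/1610 495513/1610; 495513/1610 275089/1610]
step 2: y = z − H·x̄ = [17876/805]
step 2: S = H·P̄·Hᵀ + R = [209611/805]
step 2: K = P̄·Hᵀ·S⁻¹ = [-288240/209611; -164877/209611]
step 2: x' = x̄ + K·y = [10269321/2096110, 2264047/2096110]
step 2: P' = (I − K·H)·P̄ = [152756409/2096110 54762003/2096110; 54762003/2096110 20452361/2096110]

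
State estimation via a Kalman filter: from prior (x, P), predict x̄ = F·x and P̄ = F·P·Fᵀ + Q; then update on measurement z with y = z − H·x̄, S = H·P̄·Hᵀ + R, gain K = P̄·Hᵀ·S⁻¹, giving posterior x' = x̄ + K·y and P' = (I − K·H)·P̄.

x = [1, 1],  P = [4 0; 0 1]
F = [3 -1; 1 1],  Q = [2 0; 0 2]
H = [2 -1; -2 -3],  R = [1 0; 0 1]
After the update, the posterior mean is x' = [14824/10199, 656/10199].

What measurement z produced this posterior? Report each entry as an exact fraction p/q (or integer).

z = [3, -3]

x̄ = F·x = [2, 2]
P̄ = F·P·Fᵀ + Q = [39 11; 11 7]
S = H·P̄·Hᵀ + R = [120 -179; -179 352]
K = P̄·Hᵀ·S⁻¹ = [3715/10199 -1327/10199; -2417/10199 -2475/10199]
x' − x̄ = [-5574/10199, -19742/10199] = K·y
y = (KᵀK)⁻¹·Kᵀ·(x' − x̄) = [1, 7]
z = y + H·x̄ = [1, 7] + [2, -10] = [3, -3]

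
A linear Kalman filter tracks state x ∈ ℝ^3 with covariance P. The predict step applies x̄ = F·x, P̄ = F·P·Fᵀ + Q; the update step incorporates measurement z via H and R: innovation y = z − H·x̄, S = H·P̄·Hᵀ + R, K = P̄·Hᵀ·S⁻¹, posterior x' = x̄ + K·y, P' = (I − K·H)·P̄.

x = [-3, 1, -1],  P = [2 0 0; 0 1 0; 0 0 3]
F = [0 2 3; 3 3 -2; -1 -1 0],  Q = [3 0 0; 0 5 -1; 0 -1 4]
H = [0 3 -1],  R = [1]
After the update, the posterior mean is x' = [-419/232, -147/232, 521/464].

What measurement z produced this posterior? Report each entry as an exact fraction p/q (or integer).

x̄ = F·x = [-1, -4, 2]
P̄ = F·P·Fᵀ + Q = [34 -12 -2; -12 44 -10; -2 -10 7]
S = H·P̄·Hᵀ + R = [464]
K = P̄·Hᵀ·S⁻¹ = [-17/232; 71/232; -37/464]
x' − x̄ = [-187/232, 781/232, -407/464] = K·y
y = (KᵀK)⁻¹·Kᵀ·(x' − x̄) = [11]
z = y + H·x̄ = [11] + [-14] = [-3]

z = [-3]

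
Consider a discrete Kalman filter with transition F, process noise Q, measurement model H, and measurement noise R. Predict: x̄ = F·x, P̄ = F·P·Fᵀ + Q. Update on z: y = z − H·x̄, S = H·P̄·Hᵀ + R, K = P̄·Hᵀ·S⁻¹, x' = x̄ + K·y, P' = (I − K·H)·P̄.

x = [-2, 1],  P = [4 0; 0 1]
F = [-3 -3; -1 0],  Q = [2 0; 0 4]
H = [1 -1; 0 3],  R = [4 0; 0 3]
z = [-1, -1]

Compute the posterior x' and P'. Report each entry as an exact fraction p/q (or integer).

x̄ = F·x = [3, 2]
P̄ = F·P·Fᵀ + Q = [47 12; 12 8]
y = z − H·x̄ = [-2, -7]
S = H·P̄·Hᵀ + R = [35 12; 12 75]
K = P̄·Hᵀ·S⁻¹ = [731/827 280/827; 4/827 264/827]
x' = x̄ + K·y = [-941/827, -202/827]
P' = (I − K·H)·P̄ = [3204/827 280/827; 280/827 264/827]

x' = [-941/827, -202/827]
P' = [3204/827 280/827; 280/827 264/827]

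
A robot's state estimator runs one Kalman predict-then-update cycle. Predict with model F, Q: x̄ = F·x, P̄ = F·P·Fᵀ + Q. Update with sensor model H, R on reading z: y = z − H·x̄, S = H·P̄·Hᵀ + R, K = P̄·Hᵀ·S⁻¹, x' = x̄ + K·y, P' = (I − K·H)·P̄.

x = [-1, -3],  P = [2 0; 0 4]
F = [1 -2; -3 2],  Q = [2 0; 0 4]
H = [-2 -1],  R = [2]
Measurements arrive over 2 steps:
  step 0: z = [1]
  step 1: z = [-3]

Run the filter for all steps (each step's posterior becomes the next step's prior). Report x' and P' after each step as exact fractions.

step 0: x' = [1/2, -3/2], P' = [79/8 -149/8; -149/8 295/8]
step 1: x' = [3279/775, -4241/775], P' = [20792/775 -39318/775; -39318/775 75622/775]

step 0: x̄ = F·x = [5, -3]
step 0: P̄ = F·P·Fᵀ + Q = [20 -22; -22 38]
step 0: y = z − H·x̄ = [8]
step 0: S = H·P̄·Hᵀ + R = [32]
step 0: K = P̄·Hᵀ·S⁻¹ = [-9/16; 3/16]
step 0: x' = x̄ + K·y = [1/2, -3/2]
step 0: P' = (I − K·H)·P̄ = [79/8 -149/8; -149/8 295/8]
step 1: x̄ = F·x = [7/2, -9/2]
step 1: P̄ = F·P·Fᵀ + Q = [1871/8 -2609/8; -2609/8 3711/8]
step 1: y = z − H·x̄ = [-1/2]
step 1: S = H·P̄·Hᵀ + R = [775/8]
step 1: K = P̄·Hᵀ·S⁻¹ = [-1133/775; 1507/775]
step 1: x' = x̄ + K·y = [3279/775, -4241/775]
step 1: P' = (I − K·H)·P̄ = [20792/775 -39318/775; -39318/775 75622/775]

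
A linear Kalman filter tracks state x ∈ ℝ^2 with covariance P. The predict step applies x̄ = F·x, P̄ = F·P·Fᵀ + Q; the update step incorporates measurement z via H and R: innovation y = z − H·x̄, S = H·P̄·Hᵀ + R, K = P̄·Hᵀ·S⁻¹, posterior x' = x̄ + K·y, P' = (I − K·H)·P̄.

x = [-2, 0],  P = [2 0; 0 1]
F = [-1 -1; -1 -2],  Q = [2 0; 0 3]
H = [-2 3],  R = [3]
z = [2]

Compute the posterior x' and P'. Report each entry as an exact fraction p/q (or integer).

x̄ = F·x = [2, 2]
P̄ = F·P·Fᵀ + Q = [5 4; 4 9]
y = z − H·x̄ = [0]
S = H·P̄·Hᵀ + R = [56]
K = P̄·Hᵀ·S⁻¹ = [1/28; 19/56]
x' = x̄ + K·y = [2, 2]
P' = (I − K·H)·P̄ = [69/14 93/28; 93/28 143/56]

x' = [2, 2]
P' = [69/14 93/28; 93/28 143/56]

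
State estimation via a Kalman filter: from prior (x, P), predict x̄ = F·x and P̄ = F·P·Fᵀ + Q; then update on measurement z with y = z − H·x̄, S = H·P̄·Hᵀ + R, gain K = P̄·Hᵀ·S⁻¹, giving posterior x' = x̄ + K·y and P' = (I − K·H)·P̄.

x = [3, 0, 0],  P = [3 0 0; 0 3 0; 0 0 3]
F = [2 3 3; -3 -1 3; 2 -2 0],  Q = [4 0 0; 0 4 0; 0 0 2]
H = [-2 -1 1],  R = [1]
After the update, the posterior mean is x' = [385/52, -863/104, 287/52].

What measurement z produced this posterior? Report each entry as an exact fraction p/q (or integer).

z = [-1]

x̄ = F·x = [6, -9, 6]
P̄ = F·P·Fᵀ + Q = [70 0 -6; 0 61 -12; -6 -12 26]
S = H·P̄·Hᵀ + R = [416]
K = P̄·Hᵀ·S⁻¹ = [-73/208; -73/416; 25/208]
x' − x̄ = [73/52, 73/104, -25/52] = K·y
y = (KᵀK)⁻¹·Kᵀ·(x' − x̄) = [-4]
z = y + H·x̄ = [-4] + [3] = [-1]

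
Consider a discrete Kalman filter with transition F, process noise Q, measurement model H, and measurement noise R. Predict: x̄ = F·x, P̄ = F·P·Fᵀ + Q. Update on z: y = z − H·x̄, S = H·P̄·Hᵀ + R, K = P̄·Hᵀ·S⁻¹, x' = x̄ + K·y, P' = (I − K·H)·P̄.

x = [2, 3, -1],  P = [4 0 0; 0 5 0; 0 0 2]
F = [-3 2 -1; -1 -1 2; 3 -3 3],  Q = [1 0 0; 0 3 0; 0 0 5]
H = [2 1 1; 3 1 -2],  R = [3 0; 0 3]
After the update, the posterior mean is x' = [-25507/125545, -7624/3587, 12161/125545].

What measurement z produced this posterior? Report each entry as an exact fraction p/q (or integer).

x̄ = F·x = [1, -7, -6]
P̄ = F·P·Fᵀ + Q = [59 -2 -72; -2 20 15; -72 15 104]
S = H·P̄·Hᵀ + R = [97 213; 213 1762]
K = P̄·Hᵀ·S⁻¹ = [9581/125545 21571/125545; 1658/3587 -233/3587; 43067/125545 -34348/125545]
x' − x̄ = [-151052/125545, 17485/3587, 765431/125545] = K·y
y = (KᵀK)⁻¹·Kᵀ·(x' − x̄) = [9, -11]
z = y + H·x̄ = [9, -11] + [-11, 8] = [-2, -3]

z = [-2, -3]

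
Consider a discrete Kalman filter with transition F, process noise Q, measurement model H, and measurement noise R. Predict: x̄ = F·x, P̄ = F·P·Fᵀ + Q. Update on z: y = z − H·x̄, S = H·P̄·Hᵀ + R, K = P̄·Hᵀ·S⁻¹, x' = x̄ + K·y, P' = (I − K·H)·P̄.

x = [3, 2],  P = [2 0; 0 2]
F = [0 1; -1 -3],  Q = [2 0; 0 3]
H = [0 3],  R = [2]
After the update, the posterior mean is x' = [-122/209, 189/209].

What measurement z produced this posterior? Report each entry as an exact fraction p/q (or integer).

z = [3]

x̄ = F·x = [2, -9]
P̄ = F·P·Fᵀ + Q = [4 -6; -6 23]
S = H·P̄·Hᵀ + R = [209]
K = P̄·Hᵀ·S⁻¹ = [-18/209; 69/209]
x' − x̄ = [-540/209, 2070/209] = K·y
y = (KᵀK)⁻¹·Kᵀ·(x' − x̄) = [30]
z = y + H·x̄ = [30] + [-27] = [3]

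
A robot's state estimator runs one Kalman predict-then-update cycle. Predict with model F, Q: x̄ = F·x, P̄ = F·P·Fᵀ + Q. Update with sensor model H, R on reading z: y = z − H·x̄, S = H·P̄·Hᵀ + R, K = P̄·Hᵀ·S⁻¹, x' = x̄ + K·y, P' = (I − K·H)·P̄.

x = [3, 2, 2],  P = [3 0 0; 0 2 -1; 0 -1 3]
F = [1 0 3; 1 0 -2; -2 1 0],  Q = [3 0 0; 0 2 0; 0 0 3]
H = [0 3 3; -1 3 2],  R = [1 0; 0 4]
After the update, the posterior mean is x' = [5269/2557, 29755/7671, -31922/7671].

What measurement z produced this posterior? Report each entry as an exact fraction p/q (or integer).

x̄ = F·x = [9, -1, -4]
P̄ = F·P·Fᵀ + Q = [33 -15 -9; -15 17 -4; -9 -4 17]
S = H·P̄·Hᵀ + R = [235 267; 267 336]
K = P̄·Hᵀ·S⁻¹ = [480/2557 -1112/2557; -794/2557 3217/7671; 1609/2557 -3128/7671]
x' − x̄ = [-17744/2557, 37426/7671, -1238/7671] = K·y
y = (KᵀK)⁻¹·Kᵀ·(x' − x̄) = [14, 22]
z = y + H·x̄ = [14, 22] + [-15, -20] = [-1, 2]

z = [-1, 2]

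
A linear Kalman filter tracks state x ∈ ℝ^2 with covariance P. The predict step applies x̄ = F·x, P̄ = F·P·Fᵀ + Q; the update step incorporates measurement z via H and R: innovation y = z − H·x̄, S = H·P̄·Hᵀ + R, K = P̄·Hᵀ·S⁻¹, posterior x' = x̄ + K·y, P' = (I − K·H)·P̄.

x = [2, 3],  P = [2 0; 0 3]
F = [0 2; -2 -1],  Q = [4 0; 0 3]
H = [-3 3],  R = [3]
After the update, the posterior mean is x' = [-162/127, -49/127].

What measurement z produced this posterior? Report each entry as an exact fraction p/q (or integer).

z = [3]

x̄ = F·x = [6, -7]
P̄ = F·P·Fᵀ + Q = [16 -6; -6 14]
S = H·P̄·Hᵀ + R = [381]
K = P̄·Hᵀ·S⁻¹ = [-22/127; 20/127]
x' − x̄ = [-924/127, 840/127] = K·y
y = (KᵀK)⁻¹·Kᵀ·(x' − x̄) = [42]
z = y + H·x̄ = [42] + [-39] = [3]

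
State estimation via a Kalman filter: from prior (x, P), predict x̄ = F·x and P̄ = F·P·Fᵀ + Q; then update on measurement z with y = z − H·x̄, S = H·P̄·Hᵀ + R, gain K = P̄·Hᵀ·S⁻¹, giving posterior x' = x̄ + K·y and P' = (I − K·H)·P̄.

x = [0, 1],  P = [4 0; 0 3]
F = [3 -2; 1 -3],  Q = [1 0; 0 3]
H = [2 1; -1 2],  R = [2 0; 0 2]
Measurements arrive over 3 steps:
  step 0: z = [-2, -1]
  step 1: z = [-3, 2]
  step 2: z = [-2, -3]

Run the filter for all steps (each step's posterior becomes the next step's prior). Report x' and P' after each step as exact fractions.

step 0: x̄ = F·x = [-2, -3]
step 0: P̄ = F·P·Fᵀ + Q = [49 30; 30 34]
step 0: y = z − H·x̄ = [5, 3]
step 0: S = H·P̄·Hᵀ + R = [352 60; 60 67]
step 0: K = P̄·Hᵀ·S⁻¹ = [1979/4996 -238/1249; 2009/9992 967/2498]
step 0: x' = x̄ + K·y = [-2953/4996, -8327/9992]
step 0: P' = (I − K·H)·P̄ = [491/1249 15/2498; 15/2498 1949/4996]
step 1: x̄ = F·x = [-133/1249, 19075/9992]
step 1: P̄ = F·P·Fᵀ + Q = [7527/1249 4314/1249; 4314/1249 34313/4996]
step 1: y = z − H·x̄ = [-46923/9992, -9615/4996]
step 1: S = H·P̄·Hᵀ + R = [233761/4996 30089/2498; 30089/2498 27082/1249]
step 1: K = P̄·Hᵀ·S⁻¹ = [542258/1447923 -242369/1447923; 873565/4343769 1574570/4343769]
step 1: x' = x̄ + K·y = [-744736/482641, 128860/482641]
step 1: P' = (I − K·H)·P̄ = [176918/482641 23008/1447923; 23008/1447923 1609082/4343769]
step 2: x̄ = F·x = [-2491928/482641, -1131316/482641]
step 2: P̄ = F·P·Fᵀ + Q = [24282167/4343769 4557338/1447923; 4557338/1447923 3187907/482641]
step 2: y = z − H·x̄ = [5149890/482641, -1677219/482641]
step 2: S = H·P̄·Hᵀ + R = [189195425/4343769 49834034/4343769; 49834034/4343769 93046301/4343769]
step 2: K = P̄·Hᵀ·S⁻¹ = [1298014946/3480964001 -580647403/3480964001; 6784869/33795767 12242358/33795767]
step 2: x' = x̄ + K·y = [-2104679491/3480964001, -49364804/33795767]
step 2: P' = (I − K·H)·P̄ = [1270670918/3480964001 530952/33795767; 530952/33795767 12507834/33795767]

step 0: x' = [-2953/4996, -8327/9992], P' = [491/1249 15/2498; 15/2498 1949/4996]
step 1: x' = [-744736/482641, 128860/482641], P' = [176918/482641 23008/1447923; 23008/1447923 1609082/4343769]
step 2: x' = [-2104679491/3480964001, -49364804/33795767], P' = [1270670918/3480964001 530952/33795767; 530952/33795767 12507834/33795767]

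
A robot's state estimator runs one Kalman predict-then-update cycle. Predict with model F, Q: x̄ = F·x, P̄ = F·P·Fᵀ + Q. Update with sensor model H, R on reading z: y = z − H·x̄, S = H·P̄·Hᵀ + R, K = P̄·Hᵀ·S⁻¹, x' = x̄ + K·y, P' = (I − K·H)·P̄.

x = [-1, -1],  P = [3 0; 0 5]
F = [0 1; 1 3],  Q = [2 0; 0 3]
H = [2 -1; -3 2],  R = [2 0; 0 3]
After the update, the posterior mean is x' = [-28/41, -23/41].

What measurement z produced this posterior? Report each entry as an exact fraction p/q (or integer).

z = [-1, 1]

x̄ = F·x = [-1, -4]
P̄ = F·P·Fᵀ + Q = [7 15; 15 51]
S = H·P̄·Hᵀ + R = [21 -39; -39 90]
K = P̄·Hᵀ·S⁻¹ = [29/41 50/123; 37/41 42/41]
x' − x̄ = [13/41, 141/41] = K·y
y = (KᵀK)⁻¹·Kᵀ·(x' − x̄) = [-3, 6]
z = y + H·x̄ = [-3, 6] + [2, -5] = [-1, 1]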